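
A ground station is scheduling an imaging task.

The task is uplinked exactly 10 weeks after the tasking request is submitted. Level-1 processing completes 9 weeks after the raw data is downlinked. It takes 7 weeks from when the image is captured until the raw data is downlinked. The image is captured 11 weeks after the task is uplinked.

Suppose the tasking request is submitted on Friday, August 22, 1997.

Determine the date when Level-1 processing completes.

The tasking request is submitted: Aug 22, 1997.
The task is uplinked: Aug 22, 1997 + 10 weeks = Oct 31, 1997.
The image is captured: Oct 31, 1997 + 11 weeks = Jan 16, 1998.
The raw data is downlinked: Jan 16, 1998 + 7 weeks = Mar 6, 1998.
Level-1 processing completes: Mar 6, 1998 + 9 weeks = May 8, 1998.

Friday, May 8, 1998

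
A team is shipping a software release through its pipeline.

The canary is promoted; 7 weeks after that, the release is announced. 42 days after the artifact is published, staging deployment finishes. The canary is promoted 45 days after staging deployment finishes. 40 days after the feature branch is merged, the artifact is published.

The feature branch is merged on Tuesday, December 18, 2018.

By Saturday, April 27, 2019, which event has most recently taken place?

The canary is promoted

The feature branch is merged: Dec 18, 2018.
The artifact is published: Dec 18, 2018 + 40 days = Jan 27, 2019.
Staging deployment finishes: Jan 27, 2019 + 42 days = Mar 10, 2019.
The canary is promoted: Mar 10, 2019 + 45 days = Apr 24, 2019.
The release is announced: Apr 24, 2019 + 7 weeks = Jun 12, 2019.
Apr 27, 2019 falls between when the canary is promoted (Apr 24, 2019) and when the release is announced (Jun 12, 2019).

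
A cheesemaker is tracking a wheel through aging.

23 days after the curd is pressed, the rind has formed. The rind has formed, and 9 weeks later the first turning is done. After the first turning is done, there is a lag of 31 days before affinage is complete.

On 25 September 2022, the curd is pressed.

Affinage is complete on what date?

The curd is pressed: Sep 25, 2022.
The rind has formed: Sep 25, 2022 + 23 days = Oct 18, 2022.
The first turning is done: Oct 18, 2022 + 9 weeks = Dec 20, 2022.
Affinage is complete: Dec 20, 2022 + 31 days = Jan 20, 2023.

20 January 2023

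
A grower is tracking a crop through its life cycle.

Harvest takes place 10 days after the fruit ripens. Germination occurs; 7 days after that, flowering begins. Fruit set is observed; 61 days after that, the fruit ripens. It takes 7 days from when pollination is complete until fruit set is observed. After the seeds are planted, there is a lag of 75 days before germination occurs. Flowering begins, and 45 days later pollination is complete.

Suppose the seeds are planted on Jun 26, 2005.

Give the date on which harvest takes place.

The seeds are planted: Jun 26, 2005.
Germination occurs: Jun 26, 2005 + 75 days = Sep 9, 2005.
Flowering begins: Sep 9, 2005 + 7 days = Sep 16, 2005.
Pollination is complete: Sep 16, 2005 + 45 days = Oct 31, 2005.
Fruit set is observed: Oct 31, 2005 + 7 days = Nov 7, 2005.
The fruit ripens: Nov 7, 2005 + 61 days = Jan 7, 2006.
Harvest takes place: Jan 7, 2006 + 10 days = Jan 17, 2006.

Jan 17, 2006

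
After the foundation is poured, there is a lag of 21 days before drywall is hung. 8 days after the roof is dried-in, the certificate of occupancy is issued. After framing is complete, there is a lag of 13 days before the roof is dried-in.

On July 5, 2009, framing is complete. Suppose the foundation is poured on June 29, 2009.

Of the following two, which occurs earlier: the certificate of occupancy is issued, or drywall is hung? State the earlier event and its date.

Drywall is hung — July 20, 2009

Framing is complete: Jul 5, 2009.
The roof is dried-in: Jul 5, 2009 + 13 days = Jul 18, 2009.
The certificate of occupancy is issued: Jul 18, 2009 + 8 days = Jul 26, 2009.
The foundation is poured: Jun 29, 2009.
Drywall is hung: Jun 29, 2009 + 21 days = Jul 20, 2009.
Comparing: the certificate of occupancy is issued on Jul 26, 2009 vs drywall is hung on Jul 20, 2009. Earlier: drywall is hung.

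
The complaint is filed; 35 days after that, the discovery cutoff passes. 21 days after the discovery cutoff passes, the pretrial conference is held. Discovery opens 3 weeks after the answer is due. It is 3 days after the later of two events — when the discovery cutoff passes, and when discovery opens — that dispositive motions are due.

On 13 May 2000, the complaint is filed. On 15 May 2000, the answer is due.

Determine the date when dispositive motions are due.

20 June 2000

The complaint is filed: May 13, 2000.
The discovery cutoff passes: May 13, 2000 + 35 days = Jun 17, 2000.
The answer is due: May 15, 2000.
Discovery opens: May 15, 2000 + 3 weeks = Jun 5, 2000.
Both prerequisites met — the discovery cutoff passes (Jun 17, 2000), discovery opens (Jun 5, 2000); the later is Jun 17, 2000.
Dispositive motions are due: Jun 17, 2000 + 3 days = Jun 20, 2000.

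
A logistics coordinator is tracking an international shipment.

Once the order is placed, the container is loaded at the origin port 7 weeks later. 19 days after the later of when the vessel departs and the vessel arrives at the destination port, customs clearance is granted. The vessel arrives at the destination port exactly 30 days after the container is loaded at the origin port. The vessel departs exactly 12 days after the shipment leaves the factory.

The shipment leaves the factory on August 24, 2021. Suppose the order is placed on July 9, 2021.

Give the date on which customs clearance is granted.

October 15, 2021

The shipment leaves the factory: Aug 24, 2021.
The vessel departs: Aug 24, 2021 + 12 days = Sep 5, 2021.
The order is placed: Jul 9, 2021.
The container is loaded at the origin port: Jul 9, 2021 + 7 weeks = Aug 27, 2021.
The vessel arrives at the destination port: Aug 27, 2021 + 30 days = Sep 26, 2021.
Both prerequisites met — the vessel departs (Sep 5, 2021), the vessel arrives at the destination port (Sep 26, 2021); the later is Sep 26, 2021.
Customs clearance is granted: Sep 26, 2021 + 19 days = Oct 15, 2021.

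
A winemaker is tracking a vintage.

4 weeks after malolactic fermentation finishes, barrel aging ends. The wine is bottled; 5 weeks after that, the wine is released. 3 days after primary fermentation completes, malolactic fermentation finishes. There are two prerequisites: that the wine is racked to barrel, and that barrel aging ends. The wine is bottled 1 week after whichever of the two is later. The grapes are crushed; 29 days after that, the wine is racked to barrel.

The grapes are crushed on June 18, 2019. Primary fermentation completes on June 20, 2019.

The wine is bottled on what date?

July 28, 2019

The grapes are crushed: Jun 18, 2019.
The wine is racked to barrel: Jun 18, 2019 + 29 days = Jul 17, 2019.
Primary fermentation completes: Jun 20, 2019.
Malolactic fermentation finishes: Jun 20, 2019 + 3 days = Jun 23, 2019.
Barrel aging ends: Jun 23, 2019 + 4 weeks = Jul 21, 2019.
Both prerequisites met — the wine is racked to barrel (Jul 17, 2019), barrel aging ends (Jul 21, 2019); the later is Jul 21, 2019.
The wine is bottled: Jul 21, 2019 + 1 week = Jul 28, 2019.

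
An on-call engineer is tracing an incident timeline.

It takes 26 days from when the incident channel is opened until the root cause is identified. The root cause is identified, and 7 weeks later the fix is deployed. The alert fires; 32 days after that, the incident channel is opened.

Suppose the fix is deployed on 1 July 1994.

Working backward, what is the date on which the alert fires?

The fix is deployed: Jul 1, 1994.
The root cause is identified: Jul 1, 1994 − 7 weeks = May 13, 1994.
The incident channel is opened: May 13, 1994 − 26 days = Apr 17, 1994.
The alert fires: Apr 17, 1994 − 32 days = Mar 16, 1994.

16 March 1994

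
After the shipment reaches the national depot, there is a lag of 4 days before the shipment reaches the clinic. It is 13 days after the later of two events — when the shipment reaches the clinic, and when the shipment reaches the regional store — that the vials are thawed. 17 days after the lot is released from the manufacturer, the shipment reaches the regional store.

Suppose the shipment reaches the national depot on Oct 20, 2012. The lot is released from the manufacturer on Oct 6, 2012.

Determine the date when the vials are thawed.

Nov 6, 2012

The shipment reaches the national depot: Oct 20, 2012.
The shipment reaches the clinic: Oct 20, 2012 + 4 days = Oct 24, 2012.
The lot is released from the manufacturer: Oct 6, 2012.
The shipment reaches the regional store: Oct 6, 2012 + 17 days = Oct 23, 2012.
Both prerequisites met — the shipment reaches the clinic (Oct 24, 2012), the shipment reaches the regional store (Oct 23, 2012); the later is Oct 24, 2012.
The vials are thawed: Oct 24, 2012 + 13 days = Nov 6, 2012.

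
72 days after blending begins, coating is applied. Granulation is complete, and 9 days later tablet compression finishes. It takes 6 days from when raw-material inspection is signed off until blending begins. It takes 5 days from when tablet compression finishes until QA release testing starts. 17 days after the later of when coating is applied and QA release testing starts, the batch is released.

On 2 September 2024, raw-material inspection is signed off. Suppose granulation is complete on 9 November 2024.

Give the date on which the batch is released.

10 December 2024

Raw-material inspection is signed off: Sep 2, 2024.
Blending begins: Sep 2, 2024 + 6 days = Sep 8, 2024.
Coating is applied: Sep 8, 2024 + 72 days = Nov 19, 2024.
Granulation is complete: Nov 9, 2024.
Tablet compression finishes: Nov 9, 2024 + 9 days = Nov 18, 2024.
QA release testing starts: Nov 18, 2024 + 5 days = Nov 23, 2024.
Both prerequisites met — coating is applied (Nov 19, 2024), QA release testing starts (Nov 23, 2024); the later is Nov 23, 2024.
The batch is released: Nov 23, 2024 + 17 days = Dec 10, 2024.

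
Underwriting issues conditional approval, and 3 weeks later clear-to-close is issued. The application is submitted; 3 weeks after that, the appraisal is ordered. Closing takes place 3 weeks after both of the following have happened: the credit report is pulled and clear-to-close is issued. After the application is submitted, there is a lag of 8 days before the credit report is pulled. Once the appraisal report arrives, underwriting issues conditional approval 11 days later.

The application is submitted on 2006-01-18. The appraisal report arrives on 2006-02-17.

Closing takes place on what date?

2006-04-11

The application is submitted: Jan 18, 2006.
The credit report is pulled: Jan 18, 2006 + 8 days = Jan 26, 2006.
The appraisal report arrives: Feb 17, 2006.
Underwriting issues conditional approval: Feb 17, 2006 + 11 days = Feb 28, 2006.
Clear-to-close is issued: Feb 28, 2006 + 3 weeks = Mar 21, 2006.
Both prerequisites met — the credit report is pulled (Jan 26, 2006), clear-to-close is issued (Mar 21, 2006); the later is Mar 21, 2006.
Closing takes place: Mar 21, 2006 + 3 weeks = Apr 11, 2006.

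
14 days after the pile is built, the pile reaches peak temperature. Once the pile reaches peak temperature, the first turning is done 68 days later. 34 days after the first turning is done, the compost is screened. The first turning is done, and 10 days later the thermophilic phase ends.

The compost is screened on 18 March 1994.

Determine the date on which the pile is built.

The compost is screened: Mar 18, 1994.
The first turning is done: Mar 18, 1994 − 34 days = Feb 12, 1994.
The pile reaches peak temperature: Feb 12, 1994 − 68 days = Dec 6, 1993.
The pile is built: Dec 6, 1993 − 14 days = Nov 22, 1993.

22 November 1993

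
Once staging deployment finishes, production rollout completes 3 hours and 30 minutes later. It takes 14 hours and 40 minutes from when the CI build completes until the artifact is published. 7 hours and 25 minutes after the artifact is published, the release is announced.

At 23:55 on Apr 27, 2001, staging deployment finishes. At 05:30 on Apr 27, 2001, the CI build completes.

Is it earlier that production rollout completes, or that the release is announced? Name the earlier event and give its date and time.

Staging deployment finishes: 23:55 Apr 27, 2001.
Production rollout completes: 23:55 Apr 27, 2001 + 3h30m = 03:25 Apr 28, 2001.
The CI build completes: 05:30 Apr 27, 2001.
The artifact is published: 05:30 Apr 27, 2001 + 14h40m = 20:10 Apr 27, 2001.
The release is announced: 20:10 Apr 27, 2001 + 7h25m = 03:35 Apr 28, 2001.
Comparing: production rollout completes at 03:25 Apr 28, 2001 vs the release is announced at 03:35 Apr 28, 2001. Earlier: production rollout completes.

Production rollout completes — 03:25 on Apr 28, 2001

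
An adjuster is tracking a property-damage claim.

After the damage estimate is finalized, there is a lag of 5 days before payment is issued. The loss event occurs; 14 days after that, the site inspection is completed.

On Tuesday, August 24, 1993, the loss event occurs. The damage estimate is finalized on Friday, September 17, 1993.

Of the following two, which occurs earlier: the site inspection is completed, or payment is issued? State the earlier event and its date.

The loss event occurs: Aug 24, 1993.
The site inspection is completed: Aug 24, 1993 + 14 days = Sep 7, 1993.
The damage estimate is finalized: Sep 17, 1993.
Payment is issued: Sep 17, 1993 + 5 days = Sep 22, 1993.
Comparing: the site inspection is completed on Sep 7, 1993 vs payment is issued on Sep 22, 1993. Earlier: the site inspection is completed.

The site inspection is completed — Tuesday, September 7, 1993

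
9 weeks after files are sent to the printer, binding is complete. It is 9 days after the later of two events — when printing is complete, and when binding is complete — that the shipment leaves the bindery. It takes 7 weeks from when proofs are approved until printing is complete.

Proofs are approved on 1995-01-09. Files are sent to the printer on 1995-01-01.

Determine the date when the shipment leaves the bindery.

1995-03-14

Proofs are approved: Jan 9, 1995.
Printing is complete: Jan 9, 1995 + 7 weeks = Feb 27, 1995.
Files are sent to the printer: Jan 1, 1995.
Binding is complete: Jan 1, 1995 + 9 weeks = Mar 5, 1995.
Both prerequisites met — printing is complete (Feb 27, 1995), binding is complete (Mar 5, 1995); the later is Mar 5, 1995.
The shipment leaves the bindery: Mar 5, 1995 + 9 days = Mar 14, 1995.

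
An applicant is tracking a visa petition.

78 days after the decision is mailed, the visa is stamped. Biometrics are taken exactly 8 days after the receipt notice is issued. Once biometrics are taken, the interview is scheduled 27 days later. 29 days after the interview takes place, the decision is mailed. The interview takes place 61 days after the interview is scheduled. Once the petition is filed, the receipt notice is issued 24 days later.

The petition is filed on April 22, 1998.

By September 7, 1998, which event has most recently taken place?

The interview takes place

The petition is filed: Apr 22, 1998.
The receipt notice is issued: Apr 22, 1998 + 24 days = May 16, 1998.
Biometrics are taken: May 16, 1998 + 8 days = May 24, 1998.
The interview is scheduled: May 24, 1998 + 27 days = Jun 20, 1998.
The interview takes place: Jun 20, 1998 + 61 days = Aug 20, 1998.
The decision is mailed: Aug 20, 1998 + 29 days = Sep 18, 1998.
The visa is stamped: Sep 18, 1998 + 78 days = Dec 5, 1998.
Sep 7, 1998 falls between when the interview takes place (Aug 20, 1998) and when the decision is mailed (Sep 18, 1998).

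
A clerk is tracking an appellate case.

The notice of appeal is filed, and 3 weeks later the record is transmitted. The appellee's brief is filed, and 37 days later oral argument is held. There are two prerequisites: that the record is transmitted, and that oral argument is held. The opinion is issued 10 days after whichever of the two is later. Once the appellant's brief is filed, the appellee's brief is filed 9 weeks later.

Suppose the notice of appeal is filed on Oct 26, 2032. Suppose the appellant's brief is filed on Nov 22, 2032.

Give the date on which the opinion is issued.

Mar 12, 2033

The notice of appeal is filed: Oct 26, 2032.
The record is transmitted: Oct 26, 2032 + 3 weeks = Nov 16, 2032.
The appellant's brief is filed: Nov 22, 2032.
The appellee's brief is filed: Nov 22, 2032 + 9 weeks = Jan 24, 2033.
Oral argument is held: Jan 24, 2033 + 37 days = Mar 2, 2033.
Both prerequisites met — the record is transmitted (Nov 16, 2032), oral argument is held (Mar 2, 2033); the later is Mar 2, 2033.
The opinion is issued: Mar 2, 2033 + 10 days = Mar 12, 2033.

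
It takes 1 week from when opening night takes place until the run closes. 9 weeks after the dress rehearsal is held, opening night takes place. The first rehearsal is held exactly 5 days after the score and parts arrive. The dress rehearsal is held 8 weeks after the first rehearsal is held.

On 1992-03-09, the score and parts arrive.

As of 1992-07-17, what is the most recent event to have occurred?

Opening night takes place

The score and parts arrive: Mar 9, 1992.
The first rehearsal is held: Mar 9, 1992 + 5 days = Mar 14, 1992.
The dress rehearsal is held: Mar 14, 1992 + 8 weeks = May 9, 1992.
Opening night takes place: May 9, 1992 + 9 weeks = Jul 11, 1992.
The run closes: Jul 11, 1992 + 1 week = Jul 18, 1992.
Jul 17, 1992 falls between when opening night takes place (Jul 11, 1992) and when the run closes (Jul 18, 1992).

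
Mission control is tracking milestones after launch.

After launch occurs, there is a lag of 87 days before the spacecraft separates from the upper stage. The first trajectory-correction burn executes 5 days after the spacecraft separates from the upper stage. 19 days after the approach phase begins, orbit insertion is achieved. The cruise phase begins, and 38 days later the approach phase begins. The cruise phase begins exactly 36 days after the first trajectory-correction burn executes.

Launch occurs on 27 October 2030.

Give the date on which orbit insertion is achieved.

30 April 2031

Launch occurs: Oct 27, 2030.
The spacecraft separates from the upper stage: Oct 27, 2030 + 87 days = Jan 22, 2031.
The first trajectory-correction burn executes: Jan 22, 2031 + 5 days = Jan 27, 2031.
The cruise phase begins: Jan 27, 2031 + 36 days = Mar 4, 2031.
The approach phase begins: Mar 4, 2031 + 38 days = Apr 11, 2031.
Orbit insertion is achieved: Apr 11, 2031 + 19 days = Apr 30, 2031.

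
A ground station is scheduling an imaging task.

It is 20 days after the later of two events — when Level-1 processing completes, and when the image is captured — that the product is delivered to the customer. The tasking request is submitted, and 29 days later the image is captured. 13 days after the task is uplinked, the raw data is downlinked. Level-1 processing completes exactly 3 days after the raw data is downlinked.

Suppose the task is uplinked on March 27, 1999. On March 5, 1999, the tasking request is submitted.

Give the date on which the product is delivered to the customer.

The task is uplinked: Mar 27, 1999.
The raw data is downlinked: Mar 27, 1999 + 13 days = Apr 9, 1999.
Level-1 processing completes: Apr 9, 1999 + 3 days = Apr 12, 1999.
The tasking request is submitted: Mar 5, 1999.
The image is captured: Mar 5, 1999 + 29 days = Apr 3, 1999.
Both prerequisites met — Level-1 processing completes (Apr 12, 1999), the image is captured (Apr 3, 1999); the later is Apr 12, 1999.
The product is delivered to the customer: Apr 12, 1999 + 20 days = May 2, 1999.

May 2, 1999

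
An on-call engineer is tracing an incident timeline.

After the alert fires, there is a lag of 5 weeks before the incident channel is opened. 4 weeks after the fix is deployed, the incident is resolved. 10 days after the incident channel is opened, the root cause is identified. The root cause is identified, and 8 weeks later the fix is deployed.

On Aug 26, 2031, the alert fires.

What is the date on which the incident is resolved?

Jan 2, 2032

The alert fires: Aug 26, 2031.
The incident channel is opened: Aug 26, 2031 + 5 weeks = Sep 30, 2031.
The root cause is identified: Sep 30, 2031 + 10 days = Oct 10, 2031.
The fix is deployed: Oct 10, 2031 + 8 weeks = Dec 5, 2031.
The incident is resolved: Dec 5, 2031 + 4 weeks = Jan 2, 2032.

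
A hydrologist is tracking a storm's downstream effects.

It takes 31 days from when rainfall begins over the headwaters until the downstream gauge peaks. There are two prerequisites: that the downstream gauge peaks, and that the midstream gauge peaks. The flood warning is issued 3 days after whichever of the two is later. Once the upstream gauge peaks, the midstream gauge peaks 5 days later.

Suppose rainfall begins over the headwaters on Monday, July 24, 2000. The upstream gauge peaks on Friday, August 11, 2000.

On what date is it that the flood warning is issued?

Rainfall begins over the headwaters: Jul 24, 2000.
The downstream gauge peaks: Jul 24, 2000 + 31 days = Aug 24, 2000.
The upstream gauge peaks: Aug 11, 2000.
The midstream gauge peaks: Aug 11, 2000 + 5 days = Aug 16, 2000.
Both prerequisites met — the downstream gauge peaks (Aug 24, 2000), the midstream gauge peaks (Aug 16, 2000); the later is Aug 24, 2000.
The flood warning is issued: Aug 24, 2000 + 3 days = Aug 27, 2000.

Sunday, August 27, 2000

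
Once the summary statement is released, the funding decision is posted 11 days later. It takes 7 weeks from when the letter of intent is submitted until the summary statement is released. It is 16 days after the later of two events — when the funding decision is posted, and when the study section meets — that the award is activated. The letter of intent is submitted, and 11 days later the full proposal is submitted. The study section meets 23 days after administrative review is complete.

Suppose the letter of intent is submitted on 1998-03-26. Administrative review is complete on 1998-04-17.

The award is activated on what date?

1998-06-10

The letter of intent is submitted: Mar 26, 1998.
The summary statement is released: Mar 26, 1998 + 7 weeks = May 14, 1998.
The funding decision is posted: May 14, 1998 + 11 days = May 25, 1998.
Administrative review is complete: Apr 17, 1998.
The study section meets: Apr 17, 1998 + 23 days = May 10, 1998.
Both prerequisites met — the funding decision is posted (May 25, 1998), the study section meets (May 10, 1998); the later is May 25, 1998.
The award is activated: May 25, 1998 + 16 days = Jun 10, 1998.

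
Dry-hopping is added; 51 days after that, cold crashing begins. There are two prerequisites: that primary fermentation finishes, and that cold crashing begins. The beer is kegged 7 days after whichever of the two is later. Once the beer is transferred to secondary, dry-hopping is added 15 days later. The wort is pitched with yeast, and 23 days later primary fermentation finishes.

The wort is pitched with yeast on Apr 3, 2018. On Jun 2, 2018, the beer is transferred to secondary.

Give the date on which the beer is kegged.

Aug 14, 2018

The wort is pitched with yeast: Apr 3, 2018.
Primary fermentation finishes: Apr 3, 2018 + 23 days = Apr 26, 2018.
The beer is transferred to secondary: Jun 2, 2018.
Dry-hopping is added: Jun 2, 2018 + 15 days = Jun 17, 2018.
Cold crashing begins: Jun 17, 2018 + 51 days = Aug 7, 2018.
Both prerequisites met — primary fermentation finishes (Apr 26, 2018), cold crashing begins (Aug 7, 2018); the later is Aug 7, 2018.
The beer is kegged: Aug 7, 2018 + 7 days = Aug 14, 2018.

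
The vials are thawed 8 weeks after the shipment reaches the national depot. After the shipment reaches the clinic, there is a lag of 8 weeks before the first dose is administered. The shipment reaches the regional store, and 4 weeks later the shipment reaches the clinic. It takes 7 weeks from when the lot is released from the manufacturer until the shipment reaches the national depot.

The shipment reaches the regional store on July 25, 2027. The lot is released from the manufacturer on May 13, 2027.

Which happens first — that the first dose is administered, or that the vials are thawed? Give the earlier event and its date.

The shipment reaches the regional store: Jul 25, 2027.
The shipment reaches the clinic: Jul 25, 2027 + 4 weeks = Aug 22, 2027.
The first dose is administered: Aug 22, 2027 + 8 weeks = Oct 17, 2027.
The lot is released from the manufacturer: May 13, 2027.
The shipment reaches the national depot: May 13, 2027 + 7 weeks = Jul 1, 2027.
The vials are thawed: Jul 1, 2027 + 8 weeks = Aug 26, 2027.
Comparing: the first dose is administered on Oct 17, 2027 vs the vials are thawed on Aug 26, 2027. Earlier: the vials are thawed.

The vials are thawed — August 26, 2027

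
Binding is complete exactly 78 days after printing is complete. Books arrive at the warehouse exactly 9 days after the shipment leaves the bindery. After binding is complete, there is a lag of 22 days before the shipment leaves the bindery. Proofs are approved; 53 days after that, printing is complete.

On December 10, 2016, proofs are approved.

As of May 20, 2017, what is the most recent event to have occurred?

The shipment leaves the bindery

Proofs are approved: Dec 10, 2016.
Printing is complete: Dec 10, 2016 + 53 days = Feb 1, 2017.
Binding is complete: Feb 1, 2017 + 78 days = Apr 20, 2017.
The shipment leaves the bindery: Apr 20, 2017 + 22 days = May 12, 2017.
Books arrive at the warehouse: May 12, 2017 + 9 days = May 21, 2017.
May 20, 2017 falls between when the shipment leaves the bindery (May 12, 2017) and when books arrive at the warehouse (May 21, 2017).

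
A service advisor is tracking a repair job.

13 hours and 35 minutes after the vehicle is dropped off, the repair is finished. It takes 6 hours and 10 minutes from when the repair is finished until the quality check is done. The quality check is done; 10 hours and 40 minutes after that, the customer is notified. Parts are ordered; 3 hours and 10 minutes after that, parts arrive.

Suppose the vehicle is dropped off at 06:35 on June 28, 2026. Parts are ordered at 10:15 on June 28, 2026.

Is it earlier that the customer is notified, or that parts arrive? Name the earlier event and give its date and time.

The vehicle is dropped off: 06:35 Jun 28, 2026.
The repair is finished: 06:35 Jun 28, 2026 + 13h35m = 20:10 Jun 28, 2026.
The quality check is done: 20:10 Jun 28, 2026 + 6h10m = 02:20 Jun 29, 2026.
The customer is notified: 02:20 Jun 29, 2026 + 10h40m = 13:00 Jun 29, 2026.
Parts are ordered: 10:15 Jun 28, 2026.
Parts arrive: 10:15 Jun 28, 2026 + 3h10m = 13:25 Jun 28, 2026.
Comparing: the customer is notified at 13:00 Jun 29, 2026 vs parts arrive at 13:25 Jun 28, 2026. Earlier: parts arrive.

Parts arrive — 13:25 on June 28, 2026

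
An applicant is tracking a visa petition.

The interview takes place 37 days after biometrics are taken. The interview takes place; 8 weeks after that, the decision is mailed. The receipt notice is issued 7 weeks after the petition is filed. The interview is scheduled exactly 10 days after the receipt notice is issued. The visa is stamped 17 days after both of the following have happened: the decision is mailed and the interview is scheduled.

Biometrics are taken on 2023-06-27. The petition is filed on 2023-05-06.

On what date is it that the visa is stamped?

Biometrics are taken: Jun 27, 2023.
The interview takes place: Jun 27, 2023 + 37 days = Aug 3, 2023.
The decision is mailed: Aug 3, 2023 + 8 weeks = Sep 28, 2023.
The petition is filed: May 6, 2023.
The receipt notice is issued: May 6, 2023 + 7 weeks = Jun 24, 2023.
The interview is scheduled: Jun 24, 2023 + 10 days = Jul 4, 2023.
Both prerequisites met — the decision is mailed (Sep 28, 2023), the interview is scheduled (Jul 4, 2023); the later is Sep 28, 2023.
The visa is stamped: Sep 28, 2023 + 17 days = Oct 15, 2023.

2023-10-15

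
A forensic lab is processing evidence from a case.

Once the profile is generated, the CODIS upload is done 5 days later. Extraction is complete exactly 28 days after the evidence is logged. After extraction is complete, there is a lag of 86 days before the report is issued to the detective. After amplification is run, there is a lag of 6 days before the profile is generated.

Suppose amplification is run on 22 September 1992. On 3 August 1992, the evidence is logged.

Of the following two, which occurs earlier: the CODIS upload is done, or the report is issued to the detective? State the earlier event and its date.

The CODIS upload is done — 3 October 1992

Amplification is run: Sep 22, 1992.
The profile is generated: Sep 22, 1992 + 6 days = Sep 28, 1992.
The CODIS upload is done: Sep 28, 1992 + 5 days = Oct 3, 1992.
The evidence is logged: Aug 3, 1992.
Extraction is complete: Aug 3, 1992 + 28 days = Aug 31, 1992.
The report is issued to the detective: Aug 31, 1992 + 86 days = Nov 25, 1992.
Comparing: the CODIS upload is done on Oct 3, 1992 vs the report is issued to the detective on Nov 25, 1992. Earlier: the CODIS upload is done.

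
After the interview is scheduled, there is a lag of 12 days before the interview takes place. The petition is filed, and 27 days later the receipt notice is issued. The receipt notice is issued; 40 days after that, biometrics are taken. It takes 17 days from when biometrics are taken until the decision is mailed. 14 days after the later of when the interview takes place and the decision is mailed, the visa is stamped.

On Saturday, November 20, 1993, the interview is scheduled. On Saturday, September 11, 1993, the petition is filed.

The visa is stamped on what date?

The interview is scheduled: Nov 20, 1993.
The interview takes place: Nov 20, 1993 + 12 days = Dec 2, 1993.
The petition is filed: Sep 11, 1993.
The receipt notice is issued: Sep 11, 1993 + 27 days = Oct 8, 1993.
Biometrics are taken: Oct 8, 1993 + 40 days = Nov 17, 1993.
The decision is mailed: Nov 17, 1993 + 17 days = Dec 4, 1993.
Both prerequisites met — the interview takes place (Dec 2, 1993), the decision is mailed (Dec 4, 1993); the later is Dec 4, 1993.
The visa is stamped: Dec 4, 1993 + 14 days = Dec 18, 1993.

Saturday, December 18, 1993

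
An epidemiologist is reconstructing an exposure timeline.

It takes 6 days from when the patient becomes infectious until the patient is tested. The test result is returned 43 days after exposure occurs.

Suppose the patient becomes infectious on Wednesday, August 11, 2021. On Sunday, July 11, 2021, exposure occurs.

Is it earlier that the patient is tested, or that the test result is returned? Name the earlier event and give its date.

The patient is tested — Tuesday, August 17, 2021

The patient becomes infectious: Aug 11, 2021.
The patient is tested: Aug 11, 2021 + 6 days = Aug 17, 2021.
Exposure occurs: Jul 11, 2021.
The test result is returned: Jul 11, 2021 + 43 days = Aug 23, 2021.
Comparing: the patient is tested on Aug 17, 2021 vs the test result is returned on Aug 23, 2021. Earlier: the patient is tested.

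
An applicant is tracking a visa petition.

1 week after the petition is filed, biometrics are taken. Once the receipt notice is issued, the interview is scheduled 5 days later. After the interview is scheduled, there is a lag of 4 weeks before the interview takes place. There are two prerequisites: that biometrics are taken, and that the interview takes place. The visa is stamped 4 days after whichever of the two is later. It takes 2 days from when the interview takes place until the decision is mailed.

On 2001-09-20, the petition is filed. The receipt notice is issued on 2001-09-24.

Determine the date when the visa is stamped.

The petition is filed: Sep 20, 2001.
Biometrics are taken: Sep 20, 2001 + 1 week = Sep 27, 2001.
The receipt notice is issued: Sep 24, 2001.
The interview is scheduled: Sep 24, 2001 + 5 days = Sep 29, 2001.
The interview takes place: Sep 29, 2001 + 4 weeks = Oct 27, 2001.
Both prerequisites met — biometrics are taken (Sep 27, 2001), the interview takes place (Oct 27, 2001); the later is Oct 27, 2001.
The visa is stamped: Oct 27, 2001 + 4 days = Oct 31, 2001.

2001-10-31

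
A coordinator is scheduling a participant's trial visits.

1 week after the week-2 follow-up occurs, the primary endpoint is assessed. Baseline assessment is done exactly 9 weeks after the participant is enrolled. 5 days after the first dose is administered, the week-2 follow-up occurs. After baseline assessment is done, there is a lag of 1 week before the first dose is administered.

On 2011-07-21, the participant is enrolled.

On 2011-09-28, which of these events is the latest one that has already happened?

The participant is enrolled: Jul 21, 2011.
Baseline assessment is done: Jul 21, 2011 + 9 weeks = Sep 22, 2011.
The first dose is administered: Sep 22, 2011 + 1 week = Sep 29, 2011.
The week-2 follow-up occurs: Sep 29, 2011 + 5 days = Oct 4, 2011.
The primary endpoint is assessed: Oct 4, 2011 + 1 week = Oct 11, 2011.
Sep 28, 2011 falls between when baseline assessment is done (Sep 22, 2011) and when the first dose is administered (Sep 29, 2011).

Baseline assessment is done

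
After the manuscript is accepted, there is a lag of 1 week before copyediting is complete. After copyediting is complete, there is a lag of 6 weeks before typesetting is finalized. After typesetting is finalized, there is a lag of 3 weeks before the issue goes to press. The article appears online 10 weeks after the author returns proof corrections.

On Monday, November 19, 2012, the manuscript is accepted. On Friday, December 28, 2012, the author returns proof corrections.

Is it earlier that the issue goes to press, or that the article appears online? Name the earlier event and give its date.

The manuscript is accepted: Nov 19, 2012.
Copyediting is complete: Nov 19, 2012 + 1 week = Nov 26, 2012.
Typesetting is finalized: Nov 26, 2012 + 6 weeks = Jan 7, 2013.
The issue goes to press: Jan 7, 2013 + 3 weeks = Jan 28, 2013.
The author returns proof corrections: Dec 28, 2012.
The article appears online: Dec 28, 2012 + 10 weeks = Mar 8, 2013.
Comparing: the issue goes to press on Jan 28, 2013 vs the article appears online on Mar 8, 2013. Earlier: the issue goes to press.

The issue goes to press — Monday, January 28, 2013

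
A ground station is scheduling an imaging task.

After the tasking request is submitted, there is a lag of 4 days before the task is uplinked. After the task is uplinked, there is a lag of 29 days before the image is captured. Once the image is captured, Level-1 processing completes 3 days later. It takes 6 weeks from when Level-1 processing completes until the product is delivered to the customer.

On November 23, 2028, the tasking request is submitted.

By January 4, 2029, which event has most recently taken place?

Level-1 processing completes

The tasking request is submitted: Nov 23, 2028.
The task is uplinked: Nov 23, 2028 + 4 days = Nov 27, 2028.
The image is captured: Nov 27, 2028 + 29 days = Dec 26, 2028.
Level-1 processing completes: Dec 26, 2028 + 3 days = Dec 29, 2028.
The product is delivered to the customer: Dec 29, 2028 + 6 weeks = Feb 9, 2029.
Jan 4, 2029 falls between when Level-1 processing completes (Dec 29, 2028) and when the product is delivered to the customer (Feb 9, 2029).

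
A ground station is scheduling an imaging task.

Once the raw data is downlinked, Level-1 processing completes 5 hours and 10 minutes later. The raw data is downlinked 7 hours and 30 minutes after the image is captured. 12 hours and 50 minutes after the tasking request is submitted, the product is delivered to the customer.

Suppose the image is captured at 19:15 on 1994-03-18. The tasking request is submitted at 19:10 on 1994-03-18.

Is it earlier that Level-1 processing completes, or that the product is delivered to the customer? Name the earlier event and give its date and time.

The image is captured: 19:15 Mar 18, 1994.
The raw data is downlinked: 19:15 Mar 18, 1994 + 7h30m = 02:45 Mar 19, 1994.
Level-1 processing completes: 02:45 Mar 19, 1994 + 5h10m = 07:55 Mar 19, 1994.
The tasking request is submitted: 19:10 Mar 18, 1994.
The product is delivered to the customer: 19:10 Mar 18, 1994 + 12h50m = 08:00 Mar 19, 1994.
Comparing: Level-1 processing completes at 07:55 Mar 19, 1994 vs the product is delivered to the customer at 08:00 Mar 19, 1994. Earlier: Level-1 processing completes.

Level-1 processing completes — 07:55 on 1994-03-19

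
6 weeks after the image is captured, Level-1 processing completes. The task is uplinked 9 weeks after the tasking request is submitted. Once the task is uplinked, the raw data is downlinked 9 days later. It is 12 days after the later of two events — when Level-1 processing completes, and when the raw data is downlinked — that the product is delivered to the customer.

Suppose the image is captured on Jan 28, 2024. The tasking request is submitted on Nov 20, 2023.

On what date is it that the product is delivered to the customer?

The image is captured: Jan 28, 2024.
Level-1 processing completes: Jan 28, 2024 + 6 weeks = Mar 10, 2024.
The tasking request is submitted: Nov 20, 2023.
The task is uplinked: Nov 20, 2023 + 9 weeks = Jan 22, 2024.
The raw data is downlinked: Jan 22, 2024 + 9 days = Jan 31, 2024.
Both prerequisites met — Level-1 processing completes (Mar 10, 2024), the raw data is downlinked (Jan 31, 2024); the later is Mar 10, 2024.
The product is delivered to the customer: Mar 10, 2024 + 12 days = Mar 22, 2024.

Mar 22, 2024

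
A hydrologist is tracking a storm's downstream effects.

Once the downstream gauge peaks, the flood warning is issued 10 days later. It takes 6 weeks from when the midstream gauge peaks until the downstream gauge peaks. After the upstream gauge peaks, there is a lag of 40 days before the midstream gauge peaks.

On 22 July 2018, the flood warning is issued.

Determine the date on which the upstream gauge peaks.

21 April 2018

The flood warning is issued: Jul 22, 2018.
The downstream gauge peaks: Jul 22, 2018 − 10 days = Jul 12, 2018.
The midstream gauge peaks: Jul 12, 2018 − 6 weeks = May 31, 2018.
The upstream gauge peaks: May 31, 2018 − 40 days = Apr 21, 2018.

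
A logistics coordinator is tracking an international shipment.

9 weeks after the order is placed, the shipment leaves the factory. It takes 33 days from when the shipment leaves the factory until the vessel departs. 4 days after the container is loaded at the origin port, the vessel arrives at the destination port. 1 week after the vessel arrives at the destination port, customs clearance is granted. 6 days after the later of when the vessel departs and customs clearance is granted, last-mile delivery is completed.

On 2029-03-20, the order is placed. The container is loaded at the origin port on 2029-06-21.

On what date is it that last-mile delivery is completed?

2029-07-08

The order is placed: Mar 20, 2029.
The shipment leaves the factory: Mar 20, 2029 + 9 weeks = May 22, 2029.
The vessel departs: May 22, 2029 + 33 days = Jun 24, 2029.
The container is loaded at the origin port: Jun 21, 2029.
The vessel arrives at the destination port: Jun 21, 2029 + 4 days = Jun 25, 2029.
Customs clearance is granted: Jun 25, 2029 + 1 week = Jul 2, 2029.
Both prerequisites met — the vessel departs (Jun 24, 2029), customs clearance is granted (Jul 2, 2029); the later is Jul 2, 2029.
Last-mile delivery is completed: Jul 2, 2029 + 6 days = Jul 8, 2029.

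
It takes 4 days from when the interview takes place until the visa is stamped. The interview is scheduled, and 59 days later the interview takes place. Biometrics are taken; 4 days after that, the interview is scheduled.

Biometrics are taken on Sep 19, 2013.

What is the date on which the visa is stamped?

Biometrics are taken: Sep 19, 2013.
The interview is scheduled: Sep 19, 2013 + 4 days = Sep 23, 2013.
The interview takes place: Sep 23, 2013 + 59 days = Nov 21, 2013.
The visa is stamped: Nov 21, 2013 + 4 days = Nov 25, 2013.

Nov 25, 2013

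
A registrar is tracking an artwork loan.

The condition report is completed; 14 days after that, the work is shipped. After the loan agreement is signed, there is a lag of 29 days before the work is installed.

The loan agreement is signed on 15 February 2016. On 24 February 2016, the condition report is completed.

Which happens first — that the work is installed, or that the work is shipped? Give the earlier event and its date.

The loan agreement is signed: Feb 15, 2016.
The work is installed: Feb 15, 2016 + 29 days = Mar 15, 2016.
The condition report is completed: Feb 24, 2016.
The work is shipped: Feb 24, 2016 + 14 days = Mar 9, 2016.
Comparing: the work is installed on Mar 15, 2016 vs the work is shipped on Mar 9, 2016. Earlier: the work is shipped.

The work is shipped — 9 March 2016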